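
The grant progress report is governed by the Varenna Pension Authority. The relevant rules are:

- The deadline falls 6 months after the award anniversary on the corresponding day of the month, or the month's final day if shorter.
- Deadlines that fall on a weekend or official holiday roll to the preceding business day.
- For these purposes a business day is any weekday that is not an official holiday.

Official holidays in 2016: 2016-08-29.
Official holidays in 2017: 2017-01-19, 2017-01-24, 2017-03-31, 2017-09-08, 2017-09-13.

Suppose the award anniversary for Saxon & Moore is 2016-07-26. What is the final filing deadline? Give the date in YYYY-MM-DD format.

Moving 6 months forward from 2016-07-26 on the corresponding day gives 2017-01-26.
Since 2017-01-26 is a Thursday and not a holiday, the date is unchanged.
Final deadline: 2017-01-26.

2017-01-26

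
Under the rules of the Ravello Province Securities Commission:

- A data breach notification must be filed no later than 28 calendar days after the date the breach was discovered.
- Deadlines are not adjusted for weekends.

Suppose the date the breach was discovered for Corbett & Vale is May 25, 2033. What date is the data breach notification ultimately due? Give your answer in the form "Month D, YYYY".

June 22, 2033

From May 25, 2033, 28 calendar days later is June 22, 2033.
No adjustment is made for weekends or holidays, so June 22, 2033 stands.
Final deadline: June 22, 2033.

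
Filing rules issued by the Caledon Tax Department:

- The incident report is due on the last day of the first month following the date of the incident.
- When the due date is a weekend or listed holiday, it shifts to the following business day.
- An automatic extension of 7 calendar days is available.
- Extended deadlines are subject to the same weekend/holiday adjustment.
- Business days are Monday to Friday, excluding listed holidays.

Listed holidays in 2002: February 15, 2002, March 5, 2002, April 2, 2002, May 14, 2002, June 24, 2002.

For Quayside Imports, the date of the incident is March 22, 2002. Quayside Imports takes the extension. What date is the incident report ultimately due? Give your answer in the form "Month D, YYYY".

1 month after March 22, 2002 falls in April 2002; the last day of that month is April 30, 2002.
Since April 30, 2002 is a Tuesday and not a holiday, the date is unchanged.
Applying the 7-calendar-day extension: April 30, 2002 + 7 days = May 7, 2002.
May 7, 2002 (Tuesday) is already a business day.
Final deadline: May 7, 2002.

May 7, 2002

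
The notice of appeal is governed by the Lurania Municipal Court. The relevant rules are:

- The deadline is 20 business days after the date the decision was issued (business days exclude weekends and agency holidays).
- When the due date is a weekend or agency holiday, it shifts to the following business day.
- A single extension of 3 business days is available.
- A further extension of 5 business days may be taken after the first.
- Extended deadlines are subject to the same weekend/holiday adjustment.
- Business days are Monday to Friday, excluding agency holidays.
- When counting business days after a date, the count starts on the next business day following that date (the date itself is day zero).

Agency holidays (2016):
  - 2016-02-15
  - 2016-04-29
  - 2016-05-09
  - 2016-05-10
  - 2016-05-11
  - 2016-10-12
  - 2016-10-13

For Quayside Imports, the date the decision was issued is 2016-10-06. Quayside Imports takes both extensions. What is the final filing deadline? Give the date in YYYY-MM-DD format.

2016-11-17

20 business days after 2016-10-06, excluding weekends and holidays, is 2016-11-07.
Since 2016-11-07 is a Monday and not a holiday, the date is unchanged.
Applying the 3-business-day extension: 3 business days after 2016-11-07 is 2016-11-10.
Since 2016-11-10 is a Thursday and not a holiday, the date is unchanged.
The 5-business-day extension runs from 2016-11-10 to 2016-11-17.
2016-11-17 (Thursday) is already a business day.
The final due date is 2016-11-17.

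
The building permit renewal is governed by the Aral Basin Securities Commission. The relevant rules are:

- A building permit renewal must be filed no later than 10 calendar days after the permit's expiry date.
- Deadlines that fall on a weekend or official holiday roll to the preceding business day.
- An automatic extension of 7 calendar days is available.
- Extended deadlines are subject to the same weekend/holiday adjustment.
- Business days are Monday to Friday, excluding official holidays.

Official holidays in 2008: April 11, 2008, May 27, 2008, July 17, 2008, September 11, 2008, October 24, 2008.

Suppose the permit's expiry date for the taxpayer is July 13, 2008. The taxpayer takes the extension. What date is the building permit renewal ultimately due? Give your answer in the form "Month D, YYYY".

July 30, 2008

Adding 10 calendar days to July 13, 2008 gives July 23, 2008.
Since July 23, 2008 is a Wednesday and not a holiday, the date is unchanged.
With the 7-day extension, July 23, 2008 becomes July 30, 2008.
July 30, 2008 is a Wednesday and not a listed holiday, so it stands.
So the filing is due July 30, 2008.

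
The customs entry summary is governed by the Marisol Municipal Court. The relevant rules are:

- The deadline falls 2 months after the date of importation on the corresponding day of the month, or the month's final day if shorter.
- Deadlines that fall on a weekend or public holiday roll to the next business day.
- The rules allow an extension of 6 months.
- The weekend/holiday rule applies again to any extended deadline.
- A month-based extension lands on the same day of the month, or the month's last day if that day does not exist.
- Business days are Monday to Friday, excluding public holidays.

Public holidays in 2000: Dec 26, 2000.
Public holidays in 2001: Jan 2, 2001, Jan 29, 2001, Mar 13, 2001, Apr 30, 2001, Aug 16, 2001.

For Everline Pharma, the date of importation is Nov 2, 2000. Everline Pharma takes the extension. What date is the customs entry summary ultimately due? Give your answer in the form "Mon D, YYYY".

Jul 3, 2001

Moving 2 months forward from Nov 2, 2000 on the corresponding day gives Jan 2, 2001.
Because Jan 2, 2001 is a listed holiday, the deadline becomes Jan 3, 2001 (Wednesday).
The 6 months extension carries Jan 3, 2001 to Jul 3, 2001.
Since Jul 3, 2001 is a Tuesday and not a holiday, the date is unchanged.
So the filing is due Jul 3, 2001.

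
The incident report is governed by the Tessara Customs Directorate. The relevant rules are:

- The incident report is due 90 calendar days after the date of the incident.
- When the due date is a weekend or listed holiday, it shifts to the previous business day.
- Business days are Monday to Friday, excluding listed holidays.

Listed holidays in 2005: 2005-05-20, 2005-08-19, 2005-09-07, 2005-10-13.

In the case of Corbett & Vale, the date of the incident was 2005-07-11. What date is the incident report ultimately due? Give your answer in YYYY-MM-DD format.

2005-10-07

From 2005-07-11, 90 calendar days later is 2005-10-09.
2005-10-09 falls on a Sunday. Rolling to the preceding business day gives 2005-10-07, a Friday.
The final due date is 2005-10-07.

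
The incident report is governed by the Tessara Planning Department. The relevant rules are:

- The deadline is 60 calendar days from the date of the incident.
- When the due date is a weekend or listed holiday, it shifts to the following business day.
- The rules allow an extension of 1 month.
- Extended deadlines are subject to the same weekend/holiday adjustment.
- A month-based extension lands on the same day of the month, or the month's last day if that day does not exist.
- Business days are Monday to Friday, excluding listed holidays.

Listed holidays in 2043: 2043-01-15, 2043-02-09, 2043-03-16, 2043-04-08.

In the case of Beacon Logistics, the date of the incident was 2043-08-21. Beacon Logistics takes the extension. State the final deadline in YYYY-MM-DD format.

From 2043-08-21, 60 calendar days later is 2043-10-20.
2043-10-20 falls on a Tuesday, which is a business day, so no adjustment is needed.
Applying the 1 month extension: 1 month after 2043-10-20 is 2043-11-20.
2043-11-20 is a Friday and not a listed holiday, so it stands.
The final due date is 2043-11-20.

2043-11-20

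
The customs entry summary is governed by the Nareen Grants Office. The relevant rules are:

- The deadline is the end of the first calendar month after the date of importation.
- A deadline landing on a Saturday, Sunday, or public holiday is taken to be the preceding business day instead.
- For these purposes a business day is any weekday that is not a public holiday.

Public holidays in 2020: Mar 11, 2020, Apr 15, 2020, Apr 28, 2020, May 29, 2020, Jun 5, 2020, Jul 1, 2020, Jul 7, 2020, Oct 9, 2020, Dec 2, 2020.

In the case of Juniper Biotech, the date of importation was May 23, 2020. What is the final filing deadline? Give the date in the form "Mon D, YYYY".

Jun 30, 2020

1 month after May 23, 2020 is June 2020; that month ends on Jun 30, 2020.
Jun 30, 2020 (Tuesday) is already a business day.
So the filing is due Jun 30, 2020.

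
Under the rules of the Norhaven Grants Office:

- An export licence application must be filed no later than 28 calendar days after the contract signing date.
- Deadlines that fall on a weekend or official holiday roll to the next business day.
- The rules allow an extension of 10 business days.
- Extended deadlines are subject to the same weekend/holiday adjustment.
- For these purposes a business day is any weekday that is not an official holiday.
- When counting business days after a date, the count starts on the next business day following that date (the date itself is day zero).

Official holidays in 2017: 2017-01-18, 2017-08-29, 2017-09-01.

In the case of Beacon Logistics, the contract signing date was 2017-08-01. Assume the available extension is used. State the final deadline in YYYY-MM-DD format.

Trigger date 2017-08-01 + 28 calendar days = 2017-08-29.
2017-08-29 falls on a listed holiday. Rolling to the next business day gives 2017-08-30, a Wednesday.
Applying the 10-business-day extension: 10 business days after 2017-08-30 is 2017-09-14.
2017-09-14 (Thursday) is already a business day.
The final due date is 2017-09-14.

2017-09-14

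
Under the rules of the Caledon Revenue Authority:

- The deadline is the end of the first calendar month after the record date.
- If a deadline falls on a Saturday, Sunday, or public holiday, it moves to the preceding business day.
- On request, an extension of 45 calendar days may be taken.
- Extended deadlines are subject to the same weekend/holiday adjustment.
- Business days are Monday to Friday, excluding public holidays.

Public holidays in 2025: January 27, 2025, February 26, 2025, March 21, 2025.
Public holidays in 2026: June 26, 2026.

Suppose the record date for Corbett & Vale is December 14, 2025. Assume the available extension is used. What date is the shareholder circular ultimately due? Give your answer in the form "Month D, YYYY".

March 16, 2026

1 month after December 14, 2025 falls in January 2026; the last day of that month is January 31, 2026.
Because January 31, 2026 is a Saturday, the deadline becomes January 30, 2026 (Friday).
Add the 45 calendar-day extension to January 30, 2026: March 16, 2026.
March 16, 2026 is a Monday and not a listed holiday, so it stands.
So the filing is due March 16, 2026.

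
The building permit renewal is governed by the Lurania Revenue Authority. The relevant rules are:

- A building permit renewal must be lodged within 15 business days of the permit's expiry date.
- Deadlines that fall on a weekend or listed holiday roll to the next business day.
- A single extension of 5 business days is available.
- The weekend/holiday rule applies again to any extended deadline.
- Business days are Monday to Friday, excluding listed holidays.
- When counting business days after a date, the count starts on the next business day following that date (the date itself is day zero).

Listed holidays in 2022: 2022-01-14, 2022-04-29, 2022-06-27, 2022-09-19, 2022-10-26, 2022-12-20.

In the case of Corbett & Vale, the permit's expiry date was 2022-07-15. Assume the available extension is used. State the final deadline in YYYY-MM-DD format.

2022-08-12

Starting the day after 2022-07-15 and counting 15 business days lands on 2022-08-05.
2022-08-05 is a Friday and not a listed holiday, so it stands.
Counting 5 further business days from 2022-08-05 reaches 2022-08-12.
2022-08-12 is a Friday and not a listed holiday, so it stands.
Deadline: 2022-08-12.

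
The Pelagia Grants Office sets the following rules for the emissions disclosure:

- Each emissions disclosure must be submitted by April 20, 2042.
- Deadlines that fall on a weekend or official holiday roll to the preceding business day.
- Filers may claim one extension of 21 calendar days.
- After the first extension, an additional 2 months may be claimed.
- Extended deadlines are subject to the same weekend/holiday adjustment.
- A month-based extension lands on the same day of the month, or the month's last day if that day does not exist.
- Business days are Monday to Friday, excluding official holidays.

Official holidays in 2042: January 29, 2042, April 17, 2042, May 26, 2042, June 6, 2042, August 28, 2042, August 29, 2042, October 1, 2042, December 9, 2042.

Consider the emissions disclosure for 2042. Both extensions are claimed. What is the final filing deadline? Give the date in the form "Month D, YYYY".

July 9, 2042

The statutory due date is April 20, 2042.
April 20, 2042 is a Sunday; the preceding business day is April 18, 2042 (Friday).
Applying the 21-calendar-day extension: April 18, 2042 + 21 days = May 9, 2042.
Since May 9, 2042 is a Friday and not a holiday, the date is unchanged.
Applying the 2 months extension: 2 months after May 9, 2042 is July 9, 2042.
Since July 9, 2042 is a Wednesday and not a holiday, the date is unchanged.
Deadline: July 9, 2042.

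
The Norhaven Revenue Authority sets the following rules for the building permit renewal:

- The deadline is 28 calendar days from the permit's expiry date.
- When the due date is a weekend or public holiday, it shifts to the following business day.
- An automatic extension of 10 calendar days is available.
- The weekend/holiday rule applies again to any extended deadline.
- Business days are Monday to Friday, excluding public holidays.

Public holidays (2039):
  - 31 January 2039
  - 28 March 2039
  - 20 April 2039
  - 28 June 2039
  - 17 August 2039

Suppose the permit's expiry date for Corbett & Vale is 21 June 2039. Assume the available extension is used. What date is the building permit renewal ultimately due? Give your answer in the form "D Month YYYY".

29 July 2039

Trigger date 21 June 2039 + 28 calendar days = 19 July 2039.
Since 19 July 2039 is a Tuesday and not a holiday, the date is unchanged.
The 10-calendar-day extension moves the deadline from 19 July 2039 to 29 July 2039.
29 July 2039 is a Friday and not a listed holiday, so it stands.
Final deadline: 29 July 2039.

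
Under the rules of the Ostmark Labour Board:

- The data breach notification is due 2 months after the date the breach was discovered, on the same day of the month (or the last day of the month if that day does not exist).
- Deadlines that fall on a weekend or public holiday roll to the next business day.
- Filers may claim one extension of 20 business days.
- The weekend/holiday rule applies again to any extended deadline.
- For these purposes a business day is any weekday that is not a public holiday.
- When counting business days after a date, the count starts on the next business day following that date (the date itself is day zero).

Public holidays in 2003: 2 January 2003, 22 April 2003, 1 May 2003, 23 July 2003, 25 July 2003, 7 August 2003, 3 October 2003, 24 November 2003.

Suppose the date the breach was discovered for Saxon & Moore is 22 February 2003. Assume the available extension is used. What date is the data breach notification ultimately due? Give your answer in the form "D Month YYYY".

22 May 2003

Moving 2 months forward from 22 February 2003 on the corresponding day gives 22 April 2003.
22 April 2003 falls on a listed holiday. Rolling to the next business day gives 23 April 2003, a Wednesday.
Applying the 20-business-day extension: 20 business days after 23 April 2003 is 22 May 2003.
22 May 2003 is a Thursday and not a listed holiday, so it stands.
The final due date is 22 May 2003.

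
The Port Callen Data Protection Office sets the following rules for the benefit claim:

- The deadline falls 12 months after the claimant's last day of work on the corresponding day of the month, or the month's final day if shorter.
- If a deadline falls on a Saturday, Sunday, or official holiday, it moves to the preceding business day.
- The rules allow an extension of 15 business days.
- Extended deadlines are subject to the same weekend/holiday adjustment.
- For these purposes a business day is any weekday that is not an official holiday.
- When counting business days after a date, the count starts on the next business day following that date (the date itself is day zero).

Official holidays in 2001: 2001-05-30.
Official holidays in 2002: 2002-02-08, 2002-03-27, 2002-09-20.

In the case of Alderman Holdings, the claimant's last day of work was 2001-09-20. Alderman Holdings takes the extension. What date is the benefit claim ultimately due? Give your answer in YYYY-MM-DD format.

12 months after 2001-09-20, on the same day of the month, is 2002-09-20.
2002-09-20 is a listed holiday, so it moves to the preceding business day, 2002-09-19 (Thursday).
Applying the 15-business-day extension: 15 business days after 2002-09-19 is 2002-10-11.
Since 2002-10-11 is a Friday and not a holiday, the date is unchanged.
Deadline: 2002-10-11.

2002-10-11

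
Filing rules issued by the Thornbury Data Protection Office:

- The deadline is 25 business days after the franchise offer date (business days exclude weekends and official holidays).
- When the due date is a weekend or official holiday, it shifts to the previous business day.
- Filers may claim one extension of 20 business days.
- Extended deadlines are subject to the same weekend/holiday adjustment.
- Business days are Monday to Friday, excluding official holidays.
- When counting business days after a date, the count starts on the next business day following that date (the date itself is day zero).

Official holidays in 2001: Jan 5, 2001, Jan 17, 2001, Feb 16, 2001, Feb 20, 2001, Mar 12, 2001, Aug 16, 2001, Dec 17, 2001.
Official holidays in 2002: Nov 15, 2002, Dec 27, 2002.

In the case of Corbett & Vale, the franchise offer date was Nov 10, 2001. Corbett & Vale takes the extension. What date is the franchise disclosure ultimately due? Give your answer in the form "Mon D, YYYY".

Jan 14, 2002

Starting the day after Nov 10, 2001 and counting 25 business days lands on Dec 14, 2001.
Dec 14, 2001 (Friday) is already a business day.
Counting 20 further business days from Dec 14, 2001 reaches Jan 14, 2002.
Since Jan 14, 2002 is a Monday and not a holiday, the date is unchanged.
Final deadline: Jan 14, 2002.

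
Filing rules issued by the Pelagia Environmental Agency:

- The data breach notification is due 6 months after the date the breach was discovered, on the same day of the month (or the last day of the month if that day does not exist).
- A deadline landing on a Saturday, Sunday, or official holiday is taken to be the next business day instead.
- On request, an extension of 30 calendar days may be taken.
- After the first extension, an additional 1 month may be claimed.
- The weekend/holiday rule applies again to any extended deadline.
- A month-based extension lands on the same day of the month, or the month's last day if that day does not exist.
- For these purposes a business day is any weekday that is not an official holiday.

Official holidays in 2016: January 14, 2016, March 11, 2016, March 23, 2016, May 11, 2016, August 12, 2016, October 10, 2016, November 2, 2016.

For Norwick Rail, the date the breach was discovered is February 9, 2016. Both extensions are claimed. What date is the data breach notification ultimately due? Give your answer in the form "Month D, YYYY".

Moving 6 months forward from February 9, 2016 on the corresponding day gives August 9, 2016.
August 9, 2016 is a Tuesday and not a listed holiday, so it stands.
The 30-calendar-day extension moves the deadline from August 9, 2016 to September 8, 2016.
Since September 8, 2016 is a Thursday and not a holiday, the date is unchanged.
Add 1 month to September 8, 2016: October 8, 2016.
October 8, 2016 is a Saturday; the next business day is October 11, 2016 (Tuesday).
Deadline: October 11, 2016.

October 11, 2016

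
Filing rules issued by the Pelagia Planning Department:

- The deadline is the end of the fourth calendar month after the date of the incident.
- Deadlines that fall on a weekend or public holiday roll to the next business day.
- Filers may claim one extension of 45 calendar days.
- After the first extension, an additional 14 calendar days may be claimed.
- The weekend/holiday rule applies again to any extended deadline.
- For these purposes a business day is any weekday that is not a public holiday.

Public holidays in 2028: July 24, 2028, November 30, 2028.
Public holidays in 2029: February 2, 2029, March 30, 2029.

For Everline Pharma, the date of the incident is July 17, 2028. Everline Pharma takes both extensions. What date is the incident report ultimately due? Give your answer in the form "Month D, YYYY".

4 months after July 17, 2028 is November 2028; that month ends on November 30, 2028.
November 30, 2028 falls on a listed holiday. Rolling to the next business day gives December 1, 2028, a Friday.
Add the 45 calendar-day extension to December 1, 2028: January 15, 2029.
January 15, 2029 (Monday) is already a business day.
With the 14-day extension, January 15, 2029 becomes January 29, 2029.
Since January 29, 2029 is a Monday and not a holiday, the date is unchanged.
Final deadline: January 29, 2029.

January 29, 2029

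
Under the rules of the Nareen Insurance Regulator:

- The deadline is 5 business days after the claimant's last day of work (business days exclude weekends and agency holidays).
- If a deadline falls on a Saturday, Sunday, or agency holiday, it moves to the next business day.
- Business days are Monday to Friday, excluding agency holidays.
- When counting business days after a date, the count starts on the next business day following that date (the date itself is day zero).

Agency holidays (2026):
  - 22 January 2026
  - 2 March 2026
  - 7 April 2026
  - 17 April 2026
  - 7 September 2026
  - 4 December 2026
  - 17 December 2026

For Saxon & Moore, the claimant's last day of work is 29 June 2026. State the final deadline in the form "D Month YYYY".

6 July 2026

5 business days after 29 June 2026, excluding weekends and holidays, is 6 July 2026.
6 July 2026 is a Monday and not a listed holiday, so it stands.
Final deadline: 6 July 2026.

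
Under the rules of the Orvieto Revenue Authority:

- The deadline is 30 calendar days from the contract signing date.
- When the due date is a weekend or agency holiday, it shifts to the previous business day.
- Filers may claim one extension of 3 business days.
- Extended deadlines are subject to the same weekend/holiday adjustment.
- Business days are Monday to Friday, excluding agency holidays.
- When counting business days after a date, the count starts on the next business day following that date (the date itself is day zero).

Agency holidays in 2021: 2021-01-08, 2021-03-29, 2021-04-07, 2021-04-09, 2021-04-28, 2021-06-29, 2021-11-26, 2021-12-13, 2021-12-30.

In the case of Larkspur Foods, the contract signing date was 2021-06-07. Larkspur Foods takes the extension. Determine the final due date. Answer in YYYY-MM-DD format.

2021-07-12

From 2021-06-07, 30 calendar days later is 2021-07-07.
2021-07-07 falls on a Wednesday, which is a business day, so no adjustment is needed.
Counting 3 further business days from 2021-07-07 reaches 2021-07-12.
2021-07-12 is a Monday and not a listed holiday, so it stands.
Final deadline: 2021-07-12.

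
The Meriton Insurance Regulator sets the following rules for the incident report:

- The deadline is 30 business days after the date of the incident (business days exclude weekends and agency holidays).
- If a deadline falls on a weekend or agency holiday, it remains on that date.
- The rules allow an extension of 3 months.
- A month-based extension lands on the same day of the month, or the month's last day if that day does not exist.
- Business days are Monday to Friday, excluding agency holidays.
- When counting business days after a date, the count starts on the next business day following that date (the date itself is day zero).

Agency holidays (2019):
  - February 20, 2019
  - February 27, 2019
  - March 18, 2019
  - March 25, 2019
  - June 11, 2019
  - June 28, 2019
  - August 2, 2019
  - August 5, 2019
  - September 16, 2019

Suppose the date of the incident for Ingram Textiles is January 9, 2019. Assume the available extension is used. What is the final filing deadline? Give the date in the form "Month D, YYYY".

Starting the day after January 9, 2019 and counting 30 business days lands on February 21, 2019.
No adjustment is made for weekends or holidays, so February 21, 2019 stands.
Applying the 3 months extension: 3 months after February 21, 2019 is May 21, 2019.
No adjustment is made for weekends or holidays, so May 21, 2019 stands.
So the filing is due May 21, 2019.

May 21, 2019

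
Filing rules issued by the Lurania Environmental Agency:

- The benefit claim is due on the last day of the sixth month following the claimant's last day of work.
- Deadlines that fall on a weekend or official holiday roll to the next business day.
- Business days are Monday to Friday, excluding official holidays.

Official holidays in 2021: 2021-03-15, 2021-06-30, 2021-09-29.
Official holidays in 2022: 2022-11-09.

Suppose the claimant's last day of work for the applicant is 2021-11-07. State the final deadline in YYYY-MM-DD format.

The sixth month after 2021-11-07 is May 2022, whose last day is 2022-05-31.
Since 2022-05-31 is a Tuesday and not a holiday, the date is unchanged.
The final due date is 2022-05-31.

2022-05-31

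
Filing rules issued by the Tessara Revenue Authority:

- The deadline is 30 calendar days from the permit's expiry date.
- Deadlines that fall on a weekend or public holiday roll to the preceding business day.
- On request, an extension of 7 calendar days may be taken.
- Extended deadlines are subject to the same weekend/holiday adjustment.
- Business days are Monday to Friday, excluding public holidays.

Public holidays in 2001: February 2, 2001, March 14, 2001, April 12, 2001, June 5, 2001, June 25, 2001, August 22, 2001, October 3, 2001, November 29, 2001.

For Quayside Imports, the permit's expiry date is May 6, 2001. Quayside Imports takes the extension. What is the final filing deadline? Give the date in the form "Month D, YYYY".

Adding 30 calendar days to May 6, 2001 gives June 5, 2001.
June 5, 2001 is a listed holiday; the preceding business day is June 4, 2001 (Monday).
With the 7-day extension, June 4, 2001 becomes June 11, 2001.
Since June 11, 2001 is a Monday and not a holiday, the date is unchanged.
Final deadline: June 11, 2001.

June 11, 2001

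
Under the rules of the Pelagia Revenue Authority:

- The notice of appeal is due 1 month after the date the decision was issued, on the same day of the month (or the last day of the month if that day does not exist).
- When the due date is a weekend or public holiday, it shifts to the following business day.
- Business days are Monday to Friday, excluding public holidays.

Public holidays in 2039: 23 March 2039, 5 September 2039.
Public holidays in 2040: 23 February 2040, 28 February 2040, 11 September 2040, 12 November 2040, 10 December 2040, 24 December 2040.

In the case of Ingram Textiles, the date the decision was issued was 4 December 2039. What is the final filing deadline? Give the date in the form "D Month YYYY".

4 January 2040

Moving 1 month forward from 4 December 2039 on the corresponding day gives 4 January 2040.
4 January 2040 is a Wednesday and not a listed holiday, so it stands.
So the filing is due 4 January 2040.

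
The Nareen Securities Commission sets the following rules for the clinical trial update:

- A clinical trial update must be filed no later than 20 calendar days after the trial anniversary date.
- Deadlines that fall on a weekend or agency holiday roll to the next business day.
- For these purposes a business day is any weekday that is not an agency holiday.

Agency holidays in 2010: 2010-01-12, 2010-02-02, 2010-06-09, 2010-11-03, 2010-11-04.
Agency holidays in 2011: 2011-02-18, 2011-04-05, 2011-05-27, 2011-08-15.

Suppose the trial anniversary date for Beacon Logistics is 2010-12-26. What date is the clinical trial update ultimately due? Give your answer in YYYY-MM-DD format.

2011-01-17

From 2010-12-26, 20 calendar days later is 2011-01-15.
2011-01-15 falls on a Saturday. Rolling to the next business day gives 2011-01-17, a Monday.
So the filing is due 2011-01-17.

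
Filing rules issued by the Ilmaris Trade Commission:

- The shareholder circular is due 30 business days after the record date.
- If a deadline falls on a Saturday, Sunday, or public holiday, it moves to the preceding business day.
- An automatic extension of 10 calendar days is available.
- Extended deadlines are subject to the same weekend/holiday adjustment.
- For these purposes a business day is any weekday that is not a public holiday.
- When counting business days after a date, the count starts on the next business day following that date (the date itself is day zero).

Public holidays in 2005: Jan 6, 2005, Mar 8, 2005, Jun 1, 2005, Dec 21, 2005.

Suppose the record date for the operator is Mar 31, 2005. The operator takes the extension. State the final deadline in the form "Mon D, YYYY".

Starting the day after Mar 31, 2005 and counting 30 business days lands on May 12, 2005.
May 12, 2005 is a Thursday and not a listed holiday, so it stands.
Add the 10 calendar-day extension to May 12, 2005: May 22, 2005.
Because May 22, 2005 is a Sunday, the deadline becomes May 20, 2005 (Friday).
Deadline: May 20, 2005.

May 20, 2005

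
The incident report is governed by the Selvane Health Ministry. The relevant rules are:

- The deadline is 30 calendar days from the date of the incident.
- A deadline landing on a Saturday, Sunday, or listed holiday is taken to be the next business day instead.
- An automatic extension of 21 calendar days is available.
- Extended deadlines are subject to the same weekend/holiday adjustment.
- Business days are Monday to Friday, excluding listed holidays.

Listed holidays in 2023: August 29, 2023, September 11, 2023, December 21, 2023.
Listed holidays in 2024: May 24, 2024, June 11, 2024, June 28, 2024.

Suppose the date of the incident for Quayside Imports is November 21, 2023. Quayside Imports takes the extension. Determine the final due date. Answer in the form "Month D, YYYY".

30 calendar days after November 21, 2023 is December 21, 2023.
December 21, 2023 is a listed holiday, so it moves to the next business day, December 22, 2023 (Friday).
With the 21-day extension, December 22, 2023 becomes January 12, 2024.
January 12, 2024 falls on a Friday, which is a business day, so no adjustment is needed.
Deadline: January 12, 2024.

January 12, 2024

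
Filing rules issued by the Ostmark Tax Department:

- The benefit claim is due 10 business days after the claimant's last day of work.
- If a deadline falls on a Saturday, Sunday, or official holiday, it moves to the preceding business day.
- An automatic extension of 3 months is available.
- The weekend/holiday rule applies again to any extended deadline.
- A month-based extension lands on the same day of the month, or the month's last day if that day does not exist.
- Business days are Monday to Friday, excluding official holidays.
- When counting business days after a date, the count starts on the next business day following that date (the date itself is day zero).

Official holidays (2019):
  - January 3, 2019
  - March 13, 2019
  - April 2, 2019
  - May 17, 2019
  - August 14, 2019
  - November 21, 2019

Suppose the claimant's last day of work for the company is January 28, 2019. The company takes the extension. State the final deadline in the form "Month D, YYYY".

May 10, 2019

10 business days after January 28, 2019, excluding weekends and holidays, is February 11, 2019.
February 11, 2019 falls on a Monday, which is a business day, so no adjustment is needed.
The 3 months extension carries February 11, 2019 to May 11, 2019.
May 11, 2019 falls on a Saturday. Rolling to the preceding business day gives May 10, 2019, a Friday.
The final due date is May 10, 2019.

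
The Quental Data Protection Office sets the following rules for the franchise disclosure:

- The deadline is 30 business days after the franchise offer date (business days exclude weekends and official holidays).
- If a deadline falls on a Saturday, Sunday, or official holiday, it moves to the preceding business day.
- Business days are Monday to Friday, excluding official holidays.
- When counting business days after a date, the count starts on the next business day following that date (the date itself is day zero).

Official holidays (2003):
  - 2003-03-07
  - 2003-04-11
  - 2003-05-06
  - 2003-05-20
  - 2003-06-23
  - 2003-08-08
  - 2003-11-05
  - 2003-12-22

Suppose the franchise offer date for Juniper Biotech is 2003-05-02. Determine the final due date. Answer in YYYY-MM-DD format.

2003-06-17

Counting 30 business days after 2003-05-02 (skipping weekends and listed holidays) reaches 2003-06-17.
2003-06-17 (Tuesday) is already a business day.
Deadline: 2003-06-17.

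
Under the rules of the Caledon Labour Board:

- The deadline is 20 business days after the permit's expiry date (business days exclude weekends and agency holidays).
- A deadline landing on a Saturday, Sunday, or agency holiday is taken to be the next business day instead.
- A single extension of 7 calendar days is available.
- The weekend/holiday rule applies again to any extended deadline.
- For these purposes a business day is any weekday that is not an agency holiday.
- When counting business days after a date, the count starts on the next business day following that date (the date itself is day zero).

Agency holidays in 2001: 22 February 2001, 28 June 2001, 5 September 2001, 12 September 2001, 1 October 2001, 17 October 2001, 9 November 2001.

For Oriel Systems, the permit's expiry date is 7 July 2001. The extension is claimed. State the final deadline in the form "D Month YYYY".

10 August 2001

Starting the day after 7 July 2001 and counting 20 business days lands on 3 August 2001.
3 August 2001 falls on a Friday, which is a business day, so no adjustment is needed.
The 7-calendar-day extension moves the deadline from 3 August 2001 to 10 August 2001.
10 August 2001 falls on a Friday, which is a business day, so no adjustment is needed.
The final due date is 10 August 2001.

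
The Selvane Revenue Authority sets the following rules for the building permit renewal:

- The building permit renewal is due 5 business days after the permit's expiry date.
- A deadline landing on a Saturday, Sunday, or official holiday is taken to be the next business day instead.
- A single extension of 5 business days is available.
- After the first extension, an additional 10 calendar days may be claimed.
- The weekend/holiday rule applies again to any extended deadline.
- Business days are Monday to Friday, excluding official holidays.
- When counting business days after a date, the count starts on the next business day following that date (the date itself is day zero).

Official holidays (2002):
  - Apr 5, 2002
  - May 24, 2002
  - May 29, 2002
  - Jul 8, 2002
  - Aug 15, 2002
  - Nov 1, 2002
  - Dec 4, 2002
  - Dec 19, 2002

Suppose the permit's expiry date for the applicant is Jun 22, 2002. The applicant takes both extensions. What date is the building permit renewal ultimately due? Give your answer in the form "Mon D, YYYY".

Jul 15, 2002

5 business days after Jun 22, 2002, excluding weekends and holidays, is Jun 28, 2002.
Since Jun 28, 2002 is a Friday and not a holiday, the date is unchanged.
Applying the 5-business-day extension: 5 business days after Jun 28, 2002 is Jul 5, 2002.
Jul 5, 2002 is a Friday and not a listed holiday, so it stands.
The 10-calendar-day extension moves the deadline from Jul 5, 2002 to Jul 15, 2002.
Jul 15, 2002 falls on a Monday, which is a business day, so no adjustment is needed.
So the filing is due Jul 15, 2002.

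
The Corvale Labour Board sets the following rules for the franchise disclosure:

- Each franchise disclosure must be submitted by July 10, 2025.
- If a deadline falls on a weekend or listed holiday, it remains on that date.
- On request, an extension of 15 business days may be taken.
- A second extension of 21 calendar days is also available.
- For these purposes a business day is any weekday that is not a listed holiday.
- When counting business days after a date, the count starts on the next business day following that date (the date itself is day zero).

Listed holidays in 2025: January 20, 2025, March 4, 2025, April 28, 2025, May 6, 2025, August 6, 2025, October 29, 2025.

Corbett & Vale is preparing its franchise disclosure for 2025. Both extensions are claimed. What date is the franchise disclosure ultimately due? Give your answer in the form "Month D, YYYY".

August 21, 2025

The stated deadline is July 10, 2025.
July 10, 2025 is a Thursday; no weekend or holiday adjustment applies.
Applying the 15-business-day extension: 15 business days after July 10, 2025 is July 31, 2025.
No adjustment is made for weekends or holidays, so July 31, 2025 stands.
Applying the 21-calendar-day extension: July 31, 2025 + 21 days = August 21, 2025.
August 21, 2025 falls on a Thursday. The rules make no weekend/holiday allowance, so it remains August 21, 2025.
So the filing is due August 21, 2025.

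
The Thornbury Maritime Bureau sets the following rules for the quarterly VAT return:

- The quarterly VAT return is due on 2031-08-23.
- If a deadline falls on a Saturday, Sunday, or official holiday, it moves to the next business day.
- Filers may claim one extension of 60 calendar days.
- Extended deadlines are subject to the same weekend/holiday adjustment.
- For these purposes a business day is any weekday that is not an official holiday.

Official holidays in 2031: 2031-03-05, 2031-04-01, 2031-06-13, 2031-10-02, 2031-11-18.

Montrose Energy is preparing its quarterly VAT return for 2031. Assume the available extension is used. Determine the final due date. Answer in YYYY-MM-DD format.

The statutory due date is 2031-08-23.
Because 2031-08-23 is a Saturday, the deadline becomes 2031-08-25 (Monday).
Applying the 60-calendar-day extension: 2031-08-25 + 60 days = 2031-10-24.
Since 2031-10-24 is a Friday and not a holiday, the date is unchanged.
Deadline: 2031-10-24.

2031-10-24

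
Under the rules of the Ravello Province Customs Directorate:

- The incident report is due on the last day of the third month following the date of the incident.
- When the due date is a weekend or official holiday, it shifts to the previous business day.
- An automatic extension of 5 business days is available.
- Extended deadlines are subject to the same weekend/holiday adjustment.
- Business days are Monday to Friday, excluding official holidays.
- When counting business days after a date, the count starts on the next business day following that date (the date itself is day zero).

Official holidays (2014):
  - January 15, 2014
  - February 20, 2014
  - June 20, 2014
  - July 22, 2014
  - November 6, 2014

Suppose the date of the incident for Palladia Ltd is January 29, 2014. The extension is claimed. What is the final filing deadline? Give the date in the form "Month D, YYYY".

3 months after January 29, 2014 falls in April 2014; the last day of that month is April 30, 2014.
April 30, 2014 falls on a Wednesday, which is a business day, so no adjustment is needed.
Counting 5 further business days from April 30, 2014 reaches May 7, 2014.
May 7, 2014 falls on a Wednesday, which is a business day, so no adjustment is needed.
Final deadline: May 7, 2014.

May 7, 2014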